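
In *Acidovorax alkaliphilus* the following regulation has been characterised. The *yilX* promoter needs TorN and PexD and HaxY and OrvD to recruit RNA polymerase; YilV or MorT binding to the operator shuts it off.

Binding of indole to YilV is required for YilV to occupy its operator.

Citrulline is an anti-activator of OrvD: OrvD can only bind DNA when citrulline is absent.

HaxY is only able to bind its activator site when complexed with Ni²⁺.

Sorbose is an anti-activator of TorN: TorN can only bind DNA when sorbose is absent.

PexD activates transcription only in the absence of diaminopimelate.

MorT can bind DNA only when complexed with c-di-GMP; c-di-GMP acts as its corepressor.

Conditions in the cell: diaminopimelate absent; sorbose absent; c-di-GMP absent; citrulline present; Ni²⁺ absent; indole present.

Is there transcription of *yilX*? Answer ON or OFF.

Sorbose is absent, so TorN is active.
Diaminopimelate is absent, so PexD is active.
Indole is present, so YilV is active.
Ni²⁺ is absent, so HaxY is inactive.
Citrulline is present, so OrvD is inactive.
c-di-GMP is absent, so MorT is inactive.
With repressor YilV bound, *yilX* is not transcribed.

OFF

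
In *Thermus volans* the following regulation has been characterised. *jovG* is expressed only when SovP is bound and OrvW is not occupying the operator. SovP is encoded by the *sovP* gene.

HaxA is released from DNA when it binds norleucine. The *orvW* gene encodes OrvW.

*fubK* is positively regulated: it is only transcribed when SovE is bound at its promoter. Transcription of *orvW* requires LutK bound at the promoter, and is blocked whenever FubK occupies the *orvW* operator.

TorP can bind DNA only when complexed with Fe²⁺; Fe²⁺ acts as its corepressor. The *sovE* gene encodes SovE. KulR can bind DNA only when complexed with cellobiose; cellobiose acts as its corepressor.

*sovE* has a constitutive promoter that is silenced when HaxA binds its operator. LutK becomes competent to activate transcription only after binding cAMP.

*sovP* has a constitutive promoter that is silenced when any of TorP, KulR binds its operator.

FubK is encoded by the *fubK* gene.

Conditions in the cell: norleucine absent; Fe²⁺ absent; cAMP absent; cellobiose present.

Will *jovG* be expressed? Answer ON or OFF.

OFF

Norleucine is absent, so HaxA is active.
With repressor HaxA bound, *sovE* is not transcribed.
So SovE is not produced.
Required activator SovE is absent, so *fubK* is not transcribed.
So FubK is not produced.
cAMP is absent, so LutK is inactive.
Required activator LutK is absent, so *orvW* is not transcribed.
So OrvW is not produced.
Fe²⁺ is absent, so TorP is inactive.
Cellobiose is present, so KulR is active.
With repressor KulR bound, *sovP* is not transcribed.
So SovP is not produced.
Required activator SovP is absent, so *jovG* is not transcribed.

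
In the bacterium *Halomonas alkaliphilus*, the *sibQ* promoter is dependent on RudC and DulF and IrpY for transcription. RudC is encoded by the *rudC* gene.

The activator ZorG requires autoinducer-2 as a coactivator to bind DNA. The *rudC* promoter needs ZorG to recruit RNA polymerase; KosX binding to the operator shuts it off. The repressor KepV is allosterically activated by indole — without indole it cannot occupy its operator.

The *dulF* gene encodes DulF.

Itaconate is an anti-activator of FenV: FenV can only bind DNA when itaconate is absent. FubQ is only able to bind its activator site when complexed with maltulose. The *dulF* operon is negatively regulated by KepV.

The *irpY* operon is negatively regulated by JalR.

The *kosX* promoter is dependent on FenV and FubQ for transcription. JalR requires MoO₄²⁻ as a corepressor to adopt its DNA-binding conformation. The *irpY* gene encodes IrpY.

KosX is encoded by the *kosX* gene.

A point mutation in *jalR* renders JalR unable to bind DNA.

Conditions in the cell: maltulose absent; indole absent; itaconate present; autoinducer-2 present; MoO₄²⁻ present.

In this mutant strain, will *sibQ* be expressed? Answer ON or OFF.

Itaconate is present, so FenV is inactive.
Maltulose is absent, so FubQ is inactive.
Required activator FenV is absent, so *kosX* is not transcribed.
So KosX is not produced.
Autoinducer-2 is present, so ZorG is active.
No repressor is bound and ZorG is active, so *rudC* is transcribed.
So RudC is produced and active.
Indole is absent, so KepV is inactive.
With no repressor bound, *dulF* is transcribed.
So DulF is produced and active.
JalR is non-functional in this strain, so it has no effect.
With no repressor bound, *irpY* is transcribed.
So IrpY is produced and active.
No repressor is bound and RudC and DulF and IrpY are active, so *sibQ* is transcribed.

ON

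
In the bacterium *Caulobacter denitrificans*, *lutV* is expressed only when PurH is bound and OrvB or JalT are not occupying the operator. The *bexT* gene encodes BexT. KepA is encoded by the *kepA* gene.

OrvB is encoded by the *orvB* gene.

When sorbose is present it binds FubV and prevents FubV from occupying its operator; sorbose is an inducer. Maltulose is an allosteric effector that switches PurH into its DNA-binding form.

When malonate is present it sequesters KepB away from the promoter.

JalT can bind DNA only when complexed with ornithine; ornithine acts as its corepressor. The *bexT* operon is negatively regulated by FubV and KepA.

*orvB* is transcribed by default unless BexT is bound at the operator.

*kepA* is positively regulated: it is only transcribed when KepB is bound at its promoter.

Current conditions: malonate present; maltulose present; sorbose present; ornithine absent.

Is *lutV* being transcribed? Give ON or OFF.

ON

Sorbose is present, so FubV is inactive.
Malonate is present, so KepB is inactive.
Required activator KepB is absent, so *kepA* is not transcribed.
So KepA is not produced.
With no repressor bound, *bexT* is transcribed.
So BexT is produced and active.
With repressor BexT bound, *orvB* is not transcribed.
So OrvB is not produced.
Ornithine is absent, so JalT is inactive.
Maltulose is present, so PurH is active.
No repressor is bound and PurH is active, so *lutV* is transcribed.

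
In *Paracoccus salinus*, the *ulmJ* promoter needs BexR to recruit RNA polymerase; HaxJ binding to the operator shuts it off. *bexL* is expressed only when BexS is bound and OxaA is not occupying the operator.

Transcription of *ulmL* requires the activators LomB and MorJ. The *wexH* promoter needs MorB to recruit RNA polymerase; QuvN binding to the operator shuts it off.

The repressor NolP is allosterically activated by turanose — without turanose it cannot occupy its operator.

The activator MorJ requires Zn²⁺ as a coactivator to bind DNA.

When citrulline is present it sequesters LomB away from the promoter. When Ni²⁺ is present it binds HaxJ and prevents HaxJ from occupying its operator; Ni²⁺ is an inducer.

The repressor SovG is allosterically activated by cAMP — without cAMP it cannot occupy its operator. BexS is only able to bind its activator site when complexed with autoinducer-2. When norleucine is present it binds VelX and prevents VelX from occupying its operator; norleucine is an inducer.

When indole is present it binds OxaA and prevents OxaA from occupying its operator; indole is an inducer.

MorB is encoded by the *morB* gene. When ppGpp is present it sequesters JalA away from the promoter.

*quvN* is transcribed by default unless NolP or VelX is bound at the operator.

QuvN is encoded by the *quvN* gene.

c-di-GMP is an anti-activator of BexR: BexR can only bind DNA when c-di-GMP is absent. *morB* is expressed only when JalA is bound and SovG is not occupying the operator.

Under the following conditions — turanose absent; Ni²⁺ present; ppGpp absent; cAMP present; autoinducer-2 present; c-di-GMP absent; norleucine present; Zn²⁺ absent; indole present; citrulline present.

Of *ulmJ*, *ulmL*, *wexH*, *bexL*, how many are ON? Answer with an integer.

2

c-di-GMP is absent, so BexR is active.
Ni²⁺ is present, so HaxJ is inactive.
No repressor is bound and BexR is active, so *ulmJ* is transcribed.
→ *ulmJ* is ON.
Citrulline is present, so LomB is inactive.
Zn²⁺ is absent, so MorJ is inactive.
Required activator LomB is absent, so *ulmL* is not transcribed.
→ *ulmL* is OFF.
cAMP is present, so SovG is active.
ppGpp is absent, so JalA is active.
With repressor SovG bound, *morB* is not transcribed.
So MorB is not produced.
Turanose is absent, so NolP is inactive.
Norleucine is present, so VelX is inactive.
With no repressor bound, *quvN* is transcribed.
So QuvN is produced and active.
With repressor QuvN bound, *wexH* is not transcribed.
→ *wexH* is OFF.
Indole is present, so OxaA is inactive.
Autoinducer-2 is present, so BexS is active.
No repressor is bound and BexS is active, so *bexL* is transcribed.
→ *bexL* is ON.
2 of the 4 genes are transcribed.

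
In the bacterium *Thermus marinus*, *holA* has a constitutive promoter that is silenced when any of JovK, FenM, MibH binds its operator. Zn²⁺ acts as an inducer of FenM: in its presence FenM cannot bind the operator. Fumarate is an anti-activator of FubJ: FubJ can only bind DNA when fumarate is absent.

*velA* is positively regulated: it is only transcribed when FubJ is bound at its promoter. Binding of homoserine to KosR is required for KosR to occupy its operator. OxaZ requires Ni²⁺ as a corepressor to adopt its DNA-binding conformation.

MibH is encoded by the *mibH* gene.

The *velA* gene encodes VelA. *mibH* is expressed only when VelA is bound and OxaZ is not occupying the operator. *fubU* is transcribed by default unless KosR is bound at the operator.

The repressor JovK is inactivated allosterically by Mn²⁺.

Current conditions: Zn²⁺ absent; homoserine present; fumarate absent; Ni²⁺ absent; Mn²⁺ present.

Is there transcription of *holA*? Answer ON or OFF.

Mn²⁺ is present, so JovK is inactive.
Zn²⁺ is absent, so FenM is active.
Ni²⁺ is absent, so OxaZ is inactive.
Fumarate is absent, so FubJ is active.
No repressor is bound and FubJ is active, so *velA* is transcribed.
So VelA is produced and active.
No repressor is bound and VelA is active, so *mibH* is transcribed.
So MibH is produced and active.
With repressor FenM bound, *holA* is not transcribed.

OFF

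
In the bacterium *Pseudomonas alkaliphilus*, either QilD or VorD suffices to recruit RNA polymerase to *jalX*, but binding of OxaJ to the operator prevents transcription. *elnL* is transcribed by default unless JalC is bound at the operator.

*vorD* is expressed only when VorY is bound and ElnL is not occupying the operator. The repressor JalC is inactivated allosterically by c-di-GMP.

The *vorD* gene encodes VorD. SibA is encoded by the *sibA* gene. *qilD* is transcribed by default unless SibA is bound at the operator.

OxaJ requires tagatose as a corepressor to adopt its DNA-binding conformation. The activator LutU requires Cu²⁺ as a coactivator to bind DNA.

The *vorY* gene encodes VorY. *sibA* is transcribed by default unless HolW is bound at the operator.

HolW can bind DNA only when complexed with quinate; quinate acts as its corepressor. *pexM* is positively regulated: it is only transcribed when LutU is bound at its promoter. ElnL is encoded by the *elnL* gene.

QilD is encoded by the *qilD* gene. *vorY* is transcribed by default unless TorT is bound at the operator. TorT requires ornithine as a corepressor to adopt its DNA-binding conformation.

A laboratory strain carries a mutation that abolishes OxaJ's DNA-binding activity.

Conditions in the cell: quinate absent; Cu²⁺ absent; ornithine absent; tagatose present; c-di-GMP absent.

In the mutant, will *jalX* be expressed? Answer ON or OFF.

ON

Quinate is absent, so HolW is inactive.
With no repressor bound, *sibA* is transcribed.
So SibA is produced and active.
With repressor SibA bound, *qilD* is not transcribed.
So QilD is not produced.
OxaJ is non-functional in this strain, so it has no effect.
c-di-GMP is absent, so JalC is active.
With repressor JalC bound, *elnL* is not transcribed.
So ElnL is not produced.
Ornithine is absent, so TorT is inactive.
With no repressor bound, *vorY* is transcribed.
So VorY is produced and active.
No repressor is bound and VorY is active, so *vorD* is transcribed.
So VorD is produced and active.
Activator VorD is present, so *jalX* is transcribed.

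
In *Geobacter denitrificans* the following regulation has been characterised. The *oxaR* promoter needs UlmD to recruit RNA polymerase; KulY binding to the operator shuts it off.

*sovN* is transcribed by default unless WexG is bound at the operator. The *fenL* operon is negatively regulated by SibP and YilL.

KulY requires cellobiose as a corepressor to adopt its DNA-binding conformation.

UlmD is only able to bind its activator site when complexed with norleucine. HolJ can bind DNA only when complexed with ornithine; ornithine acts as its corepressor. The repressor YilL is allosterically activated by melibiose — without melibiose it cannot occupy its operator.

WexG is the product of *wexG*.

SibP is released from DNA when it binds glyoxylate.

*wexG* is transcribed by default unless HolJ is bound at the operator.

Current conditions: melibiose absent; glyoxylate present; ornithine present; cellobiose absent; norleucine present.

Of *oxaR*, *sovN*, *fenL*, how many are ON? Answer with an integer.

Norleucine is present, so UlmD is active.
Cellobiose is absent, so KulY is inactive.
No repressor is bound and UlmD is active, so *oxaR* is transcribed.
→ *oxaR* is ON.
Ornithine is present, so HolJ is active.
With repressor HolJ bound, *wexG* is not transcribed.
So WexG is not produced.
With no repressor bound, *sovN* is transcribed.
→ *sovN* is ON.
Glyoxylate is present, so SibP is inactive.
Melibiose is absent, so YilL is inactive.
With no repressor bound, *fenL* is transcribed.
→ *fenL* is ON.
3 of the 3 genes are transcribed.

3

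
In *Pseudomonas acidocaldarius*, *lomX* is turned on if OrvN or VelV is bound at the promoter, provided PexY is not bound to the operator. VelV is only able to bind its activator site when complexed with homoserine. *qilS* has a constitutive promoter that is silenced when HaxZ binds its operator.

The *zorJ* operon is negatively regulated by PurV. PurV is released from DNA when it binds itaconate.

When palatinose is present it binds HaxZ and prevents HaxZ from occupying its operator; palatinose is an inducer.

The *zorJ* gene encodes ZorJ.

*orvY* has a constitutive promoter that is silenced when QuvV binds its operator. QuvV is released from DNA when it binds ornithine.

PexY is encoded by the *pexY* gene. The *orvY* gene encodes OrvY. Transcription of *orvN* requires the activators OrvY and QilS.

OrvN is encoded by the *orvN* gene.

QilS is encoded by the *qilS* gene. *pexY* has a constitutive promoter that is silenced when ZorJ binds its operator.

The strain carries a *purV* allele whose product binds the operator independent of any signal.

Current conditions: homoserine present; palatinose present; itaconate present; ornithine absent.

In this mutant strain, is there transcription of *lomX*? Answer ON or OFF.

Ornithine is absent, so QuvV is active.
With repressor QuvV bound, *orvY* is not transcribed.
So OrvY is not produced.
Palatinose is present, so HaxZ is inactive.
With no repressor bound, *qilS* is transcribed.
So QilS is produced and active.
Required activator OrvY is absent, so *orvN* is not transcribed.
So OrvN is not produced.
Homoserine is present, so VelV is active.
PurV is constitutively active in this strain.
With repressor PurV bound, *zorJ* is not transcribed.
So ZorJ is not produced.
With no repressor bound, *pexY* is transcribed.
So PexY is produced and active.
With repressor PexY bound, *lomX* is not transcribed.

OFF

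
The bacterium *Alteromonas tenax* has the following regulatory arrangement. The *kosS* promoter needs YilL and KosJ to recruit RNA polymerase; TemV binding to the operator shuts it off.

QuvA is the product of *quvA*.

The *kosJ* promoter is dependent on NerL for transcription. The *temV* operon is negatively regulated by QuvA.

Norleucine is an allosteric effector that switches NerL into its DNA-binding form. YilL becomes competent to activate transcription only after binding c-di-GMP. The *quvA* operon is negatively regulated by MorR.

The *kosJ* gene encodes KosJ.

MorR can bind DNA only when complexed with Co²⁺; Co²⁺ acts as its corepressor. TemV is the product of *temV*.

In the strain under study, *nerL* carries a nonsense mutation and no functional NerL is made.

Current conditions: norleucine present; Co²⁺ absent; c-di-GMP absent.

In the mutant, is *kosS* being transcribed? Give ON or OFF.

OFF

c-di-GMP is absent, so YilL is inactive.
Co²⁺ is absent, so MorR is inactive.
With no repressor bound, *quvA* is transcribed.
So QuvA is produced and active.
With repressor QuvA bound, *temV* is not transcribed.
So TemV is not produced.
NerL is non-functional in this strain, so it has no effect.
Required activator NerL is absent, so *kosJ* is not transcribed.
So KosJ is not produced.
Required activator YilL is absent, so *kosS* is not transcribed.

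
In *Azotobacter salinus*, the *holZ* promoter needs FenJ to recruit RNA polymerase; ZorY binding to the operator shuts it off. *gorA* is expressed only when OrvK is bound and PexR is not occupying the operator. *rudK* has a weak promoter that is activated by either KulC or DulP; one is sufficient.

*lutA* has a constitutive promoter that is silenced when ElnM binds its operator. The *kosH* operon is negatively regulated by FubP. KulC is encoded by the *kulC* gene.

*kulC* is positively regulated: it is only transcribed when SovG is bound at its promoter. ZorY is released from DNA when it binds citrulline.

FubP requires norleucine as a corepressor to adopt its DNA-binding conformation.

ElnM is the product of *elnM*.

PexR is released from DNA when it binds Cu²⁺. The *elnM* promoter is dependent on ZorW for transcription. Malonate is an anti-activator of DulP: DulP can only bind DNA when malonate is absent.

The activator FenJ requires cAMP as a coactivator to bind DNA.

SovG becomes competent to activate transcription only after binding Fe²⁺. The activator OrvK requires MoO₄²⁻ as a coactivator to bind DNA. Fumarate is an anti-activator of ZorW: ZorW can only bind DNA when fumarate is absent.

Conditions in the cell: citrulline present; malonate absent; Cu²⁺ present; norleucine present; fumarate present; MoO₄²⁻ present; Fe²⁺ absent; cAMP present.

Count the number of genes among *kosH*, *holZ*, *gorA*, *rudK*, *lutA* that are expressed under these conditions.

4

Norleucine is present, so FubP is active.
With repressor FubP bound, *kosH* is not transcribed.
→ *kosH* is OFF.
cAMP is present, so FenJ is active.
Citrulline is present, so ZorY is inactive.
No repressor is bound and FenJ is active, so *holZ* is transcribed.
→ *holZ* is ON.
Cu²⁺ is present, so PexR is inactive.
MoO₄²⁻ is present, so OrvK is active.
No repressor is bound and OrvK is active, so *gorA* is transcribed.
→ *gorA* is ON.
Fe²⁺ is absent, so SovG is inactive.
Required activator SovG is absent, so *kulC* is not transcribed.
So KulC is not produced.
Malonate is absent, so DulP is active.
Activator DulP is present, so *rudK* is transcribed.
→ *rudK* is ON.
Fumarate is present, so ZorW is inactive.
Required activator ZorW is absent, so *elnM* is not transcribed.
So ElnM is not produced.
With no repressor bound, *lutA* is transcribed.
→ *lutA* is ON.
4 of the 5 genes are transcribed.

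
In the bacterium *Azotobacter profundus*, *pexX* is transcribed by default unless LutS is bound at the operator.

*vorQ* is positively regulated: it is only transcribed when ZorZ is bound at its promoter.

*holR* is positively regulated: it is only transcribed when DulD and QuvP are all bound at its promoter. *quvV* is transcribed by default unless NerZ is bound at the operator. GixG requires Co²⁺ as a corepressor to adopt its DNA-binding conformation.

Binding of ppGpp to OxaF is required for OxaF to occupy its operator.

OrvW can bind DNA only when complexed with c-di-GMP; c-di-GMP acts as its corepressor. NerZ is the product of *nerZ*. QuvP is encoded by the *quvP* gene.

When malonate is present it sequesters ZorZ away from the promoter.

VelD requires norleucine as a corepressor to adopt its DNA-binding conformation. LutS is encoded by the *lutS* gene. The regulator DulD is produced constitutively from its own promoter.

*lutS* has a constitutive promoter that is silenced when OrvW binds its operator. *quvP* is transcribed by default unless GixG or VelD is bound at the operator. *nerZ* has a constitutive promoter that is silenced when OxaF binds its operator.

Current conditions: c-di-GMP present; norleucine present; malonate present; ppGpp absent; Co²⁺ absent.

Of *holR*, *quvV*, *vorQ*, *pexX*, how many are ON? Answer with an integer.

DulD is produced constitutively and is active.
Co²⁺ is absent, so GixG is inactive.
Norleucine is present, so VelD is active.
With repressor VelD bound, *quvP* is not transcribed.
So QuvP is not produced.
Required activator QuvP is absent, so *holR* is not transcribed.
→ *holR* is OFF.
ppGpp is absent, so OxaF is inactive.
With no repressor bound, *nerZ* is transcribed.
So NerZ is produced and active.
With repressor NerZ bound, *quvV* is not transcribed.
→ *quvV* is OFF.
Malonate is present, so ZorZ is inactive.
Required activator ZorZ is absent, so *vorQ* is not transcribed.
→ *vorQ* is OFF.
c-di-GMP is present, so OrvW is active.
With repressor OrvW bound, *lutS* is not transcribed.
So LutS is not produced.
With no repressor bound, *pexX* is transcribed.
→ *pexX* is ON.
1 of the 4 genes is transcribed.

1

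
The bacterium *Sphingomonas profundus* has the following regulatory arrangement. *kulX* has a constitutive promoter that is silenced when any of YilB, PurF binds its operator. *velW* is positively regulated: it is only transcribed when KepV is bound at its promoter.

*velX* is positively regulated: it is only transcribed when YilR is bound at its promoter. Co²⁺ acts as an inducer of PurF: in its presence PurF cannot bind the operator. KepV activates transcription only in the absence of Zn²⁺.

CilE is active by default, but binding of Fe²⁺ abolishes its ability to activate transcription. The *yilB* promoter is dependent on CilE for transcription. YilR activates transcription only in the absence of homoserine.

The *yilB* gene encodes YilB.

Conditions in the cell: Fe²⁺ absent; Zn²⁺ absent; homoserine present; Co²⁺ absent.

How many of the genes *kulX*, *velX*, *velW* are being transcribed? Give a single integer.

Fe²⁺ is absent, so CilE is active.
No repressor is bound and CilE is active, so *yilB* is transcribed.
So YilB is produced and active.
Co²⁺ is absent, so PurF is active.
With repressor YilB bound, *kulX* is not transcribed.
→ *kulX* is OFF.
Homoserine is present, so YilR is inactive.
Required activator YilR is absent, so *velX* is not transcribed.
→ *velX* is OFF.
Zn²⁺ is absent, so KepV is active.
No repressor is bound and KepV is active, so *velW* is transcribed.
→ *velW* is ON.
1 of the 3 genes is transcribed.

1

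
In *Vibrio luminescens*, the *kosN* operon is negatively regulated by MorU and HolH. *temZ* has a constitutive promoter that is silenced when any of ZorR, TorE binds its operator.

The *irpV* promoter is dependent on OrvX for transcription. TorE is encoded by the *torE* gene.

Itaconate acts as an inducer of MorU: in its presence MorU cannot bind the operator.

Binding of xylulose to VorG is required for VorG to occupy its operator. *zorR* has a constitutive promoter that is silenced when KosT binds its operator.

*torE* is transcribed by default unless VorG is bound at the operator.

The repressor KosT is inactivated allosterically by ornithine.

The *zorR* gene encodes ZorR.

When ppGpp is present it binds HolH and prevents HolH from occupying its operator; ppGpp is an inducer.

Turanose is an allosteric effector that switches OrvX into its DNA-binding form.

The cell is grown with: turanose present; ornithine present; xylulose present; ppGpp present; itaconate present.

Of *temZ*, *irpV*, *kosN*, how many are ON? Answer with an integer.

Ornithine is present, so KosT is inactive.
With no repressor bound, *zorR* is transcribed.
So ZorR is produced and active.
Xylulose is present, so VorG is active.
With repressor VorG bound, *torE* is not transcribed.
So TorE is not produced.
With repressor ZorR bound, *temZ* is not transcribed.
→ *temZ* is OFF.
Turanose is present, so OrvX is active.
No repressor is bound and OrvX is active, so *irpV* is transcribed.
→ *irpV* is ON.
Itaconate is present, so MorU is inactive.
ppGpp is present, so HolH is inactive.
With no repressor bound, *kosN* is transcribed.
→ *kosN* is ON.
2 of the 3 genes are transcribed.

2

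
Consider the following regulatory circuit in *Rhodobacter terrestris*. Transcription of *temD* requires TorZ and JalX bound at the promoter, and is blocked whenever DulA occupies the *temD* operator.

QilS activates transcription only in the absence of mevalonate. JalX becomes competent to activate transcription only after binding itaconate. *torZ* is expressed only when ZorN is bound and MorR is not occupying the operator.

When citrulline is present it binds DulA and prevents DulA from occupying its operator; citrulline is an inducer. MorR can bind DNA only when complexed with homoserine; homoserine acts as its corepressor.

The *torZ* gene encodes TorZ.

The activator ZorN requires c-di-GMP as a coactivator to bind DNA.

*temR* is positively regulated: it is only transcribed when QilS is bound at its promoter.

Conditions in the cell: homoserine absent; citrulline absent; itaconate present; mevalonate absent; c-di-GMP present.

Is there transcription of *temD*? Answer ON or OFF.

c-di-GMP is present, so ZorN is active.
Homoserine is absent, so MorR is inactive.
No repressor is bound and ZorN is active, so *torZ* is transcribed.
So TorZ is produced and active.
Citrulline is absent, so DulA is active.
Itaconate is present, so JalX is active.
With repressor DulA bound, *temD* is not transcribed.

OFF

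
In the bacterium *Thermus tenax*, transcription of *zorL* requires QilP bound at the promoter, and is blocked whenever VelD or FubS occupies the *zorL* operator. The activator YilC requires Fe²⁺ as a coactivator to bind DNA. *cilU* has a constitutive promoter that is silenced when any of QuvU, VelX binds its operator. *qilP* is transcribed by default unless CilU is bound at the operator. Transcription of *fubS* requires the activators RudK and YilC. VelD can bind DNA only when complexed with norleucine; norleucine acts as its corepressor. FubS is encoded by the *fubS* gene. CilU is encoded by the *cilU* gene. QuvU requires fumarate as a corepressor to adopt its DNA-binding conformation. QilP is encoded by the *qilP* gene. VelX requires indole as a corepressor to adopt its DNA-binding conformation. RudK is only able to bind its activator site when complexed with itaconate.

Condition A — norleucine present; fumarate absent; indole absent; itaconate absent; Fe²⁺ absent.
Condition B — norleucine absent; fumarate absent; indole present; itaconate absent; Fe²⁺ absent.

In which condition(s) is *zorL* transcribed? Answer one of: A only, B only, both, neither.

Condition A:
Norleucine is present, so VelD is active.
Fumarate is absent, so QuvU is inactive.
Indole is absent, so VelX is inactive.
With no repressor bound, *cilU* is transcribed.
So CilU is produced and active.
With repressor CilU bound, *qilP* is not transcribed.
So QilP is not produced.
Itaconate is absent, so RudK is inactive.
Fe²⁺ is absent, so YilC is inactive.
Required activator RudK is absent, so *fubS* is not transcribed.
So FubS is not produced.
With repressor VelD bound, *zorL* is not transcribed.
→ *zorL* is OFF in A.
Condition B:
Norleucine is absent, so VelD is inactive.
Fumarate is absent, so QuvU is inactive.
Indole is present, so VelX is active.
With repressor VelX bound, *cilU* is not transcribed.
So CilU is not produced.
With no repressor bound, *qilP* is transcribed.
So QilP is produced and active.
Itaconate is absent, so RudK is inactive.
Fe²⁺ is absent, so YilC is inactive.
Required activator RudK is absent, so *fubS* is not transcribed.
So FubS is not produced.
No repressor is bound and QilP is active, so *zorL* is transcribed.
→ *zorL* is ON in B.

B only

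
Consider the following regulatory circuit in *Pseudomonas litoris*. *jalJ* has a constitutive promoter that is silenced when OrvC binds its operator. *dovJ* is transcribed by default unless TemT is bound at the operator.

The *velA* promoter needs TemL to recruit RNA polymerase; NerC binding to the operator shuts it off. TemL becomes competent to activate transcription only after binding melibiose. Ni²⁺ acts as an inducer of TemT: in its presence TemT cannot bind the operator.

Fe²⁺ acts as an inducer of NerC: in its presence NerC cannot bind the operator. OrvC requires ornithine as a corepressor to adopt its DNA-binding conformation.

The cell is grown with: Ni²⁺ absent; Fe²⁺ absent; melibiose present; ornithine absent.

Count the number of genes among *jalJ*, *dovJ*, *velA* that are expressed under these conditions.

1

Ornithine is absent, so OrvC is inactive.
With no repressor bound, *jalJ* is transcribed.
→ *jalJ* is ON.
Ni²⁺ is absent, so TemT is active.
With repressor TemT bound, *dovJ* is not transcribed.
→ *dovJ* is OFF.
Melibiose is present, so TemL is active.
Fe²⁺ is absent, so NerC is active.
With repressor NerC bound, *velA* is not transcribed.
→ *velA* is OFF.
1 of the 3 genes is transcribed.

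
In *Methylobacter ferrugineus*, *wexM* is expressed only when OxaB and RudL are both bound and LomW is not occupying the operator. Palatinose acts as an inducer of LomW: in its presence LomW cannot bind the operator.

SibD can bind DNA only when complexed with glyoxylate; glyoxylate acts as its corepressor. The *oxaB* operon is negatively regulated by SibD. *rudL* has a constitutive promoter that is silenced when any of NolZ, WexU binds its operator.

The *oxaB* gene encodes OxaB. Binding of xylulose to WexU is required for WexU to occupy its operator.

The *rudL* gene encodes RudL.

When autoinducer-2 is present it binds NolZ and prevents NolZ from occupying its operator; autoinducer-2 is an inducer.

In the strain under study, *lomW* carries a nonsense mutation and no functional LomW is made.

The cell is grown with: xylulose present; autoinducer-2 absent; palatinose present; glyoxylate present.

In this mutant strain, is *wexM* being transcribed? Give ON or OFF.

Glyoxylate is present, so SibD is active.
With repressor SibD bound, *oxaB* is not transcribed.
So OxaB is not produced.
Autoinducer-2 is absent, so NolZ is active.
Xylulose is present, so WexU is active.
With repressor NolZ bound, *rudL* is not transcribed.
So RudL is not produced.
LomW is non-functional in this strain, so it has no effect.
Required activator OxaB is absent, so *wexM* is not transcribed.

OFF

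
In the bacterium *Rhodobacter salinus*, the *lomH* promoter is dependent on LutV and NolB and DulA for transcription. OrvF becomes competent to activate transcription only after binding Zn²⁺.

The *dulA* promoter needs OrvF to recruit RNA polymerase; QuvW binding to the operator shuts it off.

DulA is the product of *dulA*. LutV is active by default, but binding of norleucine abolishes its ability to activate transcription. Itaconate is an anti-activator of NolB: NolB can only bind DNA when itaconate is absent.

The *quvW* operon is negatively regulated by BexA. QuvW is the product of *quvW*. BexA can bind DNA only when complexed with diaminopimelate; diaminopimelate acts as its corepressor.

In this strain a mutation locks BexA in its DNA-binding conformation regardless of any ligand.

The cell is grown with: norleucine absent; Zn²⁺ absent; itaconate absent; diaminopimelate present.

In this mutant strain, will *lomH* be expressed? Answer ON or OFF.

Norleucine is absent, so LutV is active.
Itaconate is absent, so NolB is active.
BexA is constitutively active in this strain.
With repressor BexA bound, *quvW* is not transcribed.
So QuvW is not produced.
Zn²⁺ is absent, so OrvF is inactive.
Required activator OrvF is absent, so *dulA* is not transcribed.
So DulA is not produced.
Required activator DulA is absent, so *lomH* is not transcribed.

OFF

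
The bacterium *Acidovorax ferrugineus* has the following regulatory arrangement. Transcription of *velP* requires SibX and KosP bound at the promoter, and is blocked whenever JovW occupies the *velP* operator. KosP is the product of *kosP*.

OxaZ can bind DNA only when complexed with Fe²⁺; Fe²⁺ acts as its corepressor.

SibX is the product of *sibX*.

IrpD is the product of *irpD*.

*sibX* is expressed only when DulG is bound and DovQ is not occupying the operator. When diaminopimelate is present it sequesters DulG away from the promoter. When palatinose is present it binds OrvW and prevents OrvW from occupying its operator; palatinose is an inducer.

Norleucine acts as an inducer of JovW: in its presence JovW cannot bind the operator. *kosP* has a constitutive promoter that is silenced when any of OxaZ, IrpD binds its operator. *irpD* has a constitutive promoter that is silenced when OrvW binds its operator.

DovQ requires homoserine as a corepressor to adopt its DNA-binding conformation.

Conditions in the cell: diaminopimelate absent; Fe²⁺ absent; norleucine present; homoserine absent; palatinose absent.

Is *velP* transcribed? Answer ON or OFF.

Diaminopimelate is absent, so DulG is active.
Homoserine is absent, so DovQ is inactive.
No repressor is bound and DulG is active, so *sibX* is transcribed.
So SibX is produced and active.
Norleucine is present, so JovW is inactive.
Fe²⁺ is absent, so OxaZ is inactive.
Palatinose is absent, so OrvW is active.
With repressor OrvW bound, *irpD* is not transcribed.
So IrpD is not produced.
With no repressor bound, *kosP* is transcribed.
So KosP is produced and active.
No repressor is bound and SibX and KosP are active, so *velP* is transcribed.

ON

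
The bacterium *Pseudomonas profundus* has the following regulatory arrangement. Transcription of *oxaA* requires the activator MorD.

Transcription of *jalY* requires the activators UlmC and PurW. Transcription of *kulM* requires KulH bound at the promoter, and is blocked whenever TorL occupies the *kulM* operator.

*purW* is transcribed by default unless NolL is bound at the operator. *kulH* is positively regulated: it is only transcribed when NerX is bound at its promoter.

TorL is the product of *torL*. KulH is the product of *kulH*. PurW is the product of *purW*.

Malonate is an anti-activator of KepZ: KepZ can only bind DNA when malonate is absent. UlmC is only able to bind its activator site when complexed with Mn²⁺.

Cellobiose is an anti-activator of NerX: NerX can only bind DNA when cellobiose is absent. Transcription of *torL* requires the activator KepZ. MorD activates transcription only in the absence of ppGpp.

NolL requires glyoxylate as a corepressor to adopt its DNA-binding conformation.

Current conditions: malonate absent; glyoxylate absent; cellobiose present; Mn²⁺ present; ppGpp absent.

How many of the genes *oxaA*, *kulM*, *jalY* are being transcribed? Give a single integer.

ppGpp is absent, so MorD is active.
No repressor is bound and MorD is active, so *oxaA* is transcribed.
→ *oxaA* is ON.
Malonate is absent, so KepZ is active.
No repressor is bound and KepZ is active, so *torL* is transcribed.
So TorL is produced and active.
Cellobiose is present, so NerX is inactive.
Required activator NerX is absent, so *kulH* is not transcribed.
So KulH is not produced.
With repressor TorL bound, *kulM* is not transcribed.
→ *kulM* is OFF.
Mn²⁺ is present, so UlmC is active.
Glyoxylate is absent, so NolL is inactive.
With no repressor bound, *purW* is transcribed.
So PurW is produced and active.
No repressor is bound and UlmC and PurW are active, so *jalY* is transcribed.
→ *jalY* is ON.
2 of the 3 genes are transcribed.

2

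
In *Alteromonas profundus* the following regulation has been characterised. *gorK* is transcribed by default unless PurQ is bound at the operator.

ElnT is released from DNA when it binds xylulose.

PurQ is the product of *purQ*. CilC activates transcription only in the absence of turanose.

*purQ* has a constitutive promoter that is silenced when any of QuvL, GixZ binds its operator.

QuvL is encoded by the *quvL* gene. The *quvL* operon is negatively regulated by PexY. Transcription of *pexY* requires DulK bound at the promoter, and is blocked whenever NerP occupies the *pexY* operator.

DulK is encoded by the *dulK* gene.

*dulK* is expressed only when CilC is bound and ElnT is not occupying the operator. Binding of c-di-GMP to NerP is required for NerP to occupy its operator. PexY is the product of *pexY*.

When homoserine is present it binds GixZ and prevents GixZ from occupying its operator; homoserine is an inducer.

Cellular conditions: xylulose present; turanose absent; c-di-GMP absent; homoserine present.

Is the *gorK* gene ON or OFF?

Xylulose is present, so ElnT is inactive.
Turanose is absent, so CilC is active.
No repressor is bound and CilC is active, so *dulK* is transcribed.
So DulK is produced and active.
c-di-GMP is absent, so NerP is inactive.
No repressor is bound and DulK is active, so *pexY* is transcribed.
So PexY is produced and active.
With repressor PexY bound, *quvL* is not transcribed.
So QuvL is not produced.
Homoserine is present, so GixZ is inactive.
With no repressor bound, *purQ* is transcribed.
So PurQ is produced and active.
With repressor PurQ bound, *gorK* is not transcribed.

OFF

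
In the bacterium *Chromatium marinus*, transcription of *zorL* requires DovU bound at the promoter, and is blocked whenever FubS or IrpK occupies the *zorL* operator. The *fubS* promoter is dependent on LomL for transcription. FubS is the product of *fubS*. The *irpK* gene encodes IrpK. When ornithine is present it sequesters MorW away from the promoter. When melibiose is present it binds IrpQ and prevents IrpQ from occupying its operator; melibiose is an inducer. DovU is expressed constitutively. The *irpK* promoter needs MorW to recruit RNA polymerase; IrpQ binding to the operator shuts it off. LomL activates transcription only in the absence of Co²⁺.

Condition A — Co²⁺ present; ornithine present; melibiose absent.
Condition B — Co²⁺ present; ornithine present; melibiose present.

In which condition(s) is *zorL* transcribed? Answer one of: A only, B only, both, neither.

Condition A:
DovU is produced constitutively and is active.
Co²⁺ is present, so LomL is inactive.
Required activator LomL is absent, so *fubS* is not transcribed.
So FubS is not produced.
Ornithine is present, so MorW is inactive.
Melibiose is absent, so IrpQ is active.
With repressor IrpQ bound, *irpK* is not transcribed.
So IrpK is not produced.
No repressor is bound and DovU is active, so *zorL* is transcribed.
→ *zorL* is ON in A.
Condition B:
DovU is produced constitutively and is active.
Co²⁺ is present, so LomL is inactive.
Required activator LomL is absent, so *fubS* is not transcribed.
So FubS is not produced.
Ornithine is present, so MorW is inactive.
Melibiose is present, so IrpQ is inactive.
Required activator MorW is absent, so *irpK* is not transcribed.
So IrpK is not produced.
No repressor is bound and DovU is active, so *zorL* is transcribed.
→ *zorL* is ON in B.

both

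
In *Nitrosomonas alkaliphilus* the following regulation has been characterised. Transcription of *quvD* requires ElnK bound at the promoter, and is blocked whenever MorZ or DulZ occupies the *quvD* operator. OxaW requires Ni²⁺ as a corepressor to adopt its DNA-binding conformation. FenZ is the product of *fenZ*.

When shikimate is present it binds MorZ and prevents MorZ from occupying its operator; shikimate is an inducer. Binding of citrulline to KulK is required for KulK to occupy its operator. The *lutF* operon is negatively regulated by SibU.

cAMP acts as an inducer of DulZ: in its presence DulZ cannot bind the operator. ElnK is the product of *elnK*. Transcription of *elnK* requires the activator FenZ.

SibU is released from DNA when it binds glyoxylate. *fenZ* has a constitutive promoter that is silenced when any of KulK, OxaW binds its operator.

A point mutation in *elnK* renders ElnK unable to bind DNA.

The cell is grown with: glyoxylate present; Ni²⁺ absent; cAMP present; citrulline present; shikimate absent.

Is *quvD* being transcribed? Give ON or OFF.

Shikimate is absent, so MorZ is active.
ElnK is non-functional in this strain, so it has no effect.
cAMP is present, so DulZ is inactive.
With repressor MorZ bound, *quvD* is not transcribed.

OFF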